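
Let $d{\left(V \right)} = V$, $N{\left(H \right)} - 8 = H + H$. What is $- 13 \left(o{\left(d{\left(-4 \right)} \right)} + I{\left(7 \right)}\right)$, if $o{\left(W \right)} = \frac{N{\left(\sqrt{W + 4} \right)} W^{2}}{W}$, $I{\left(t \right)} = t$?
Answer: $325$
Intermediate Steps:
$N{\left(H \right)} = 8 + 2 H$ ($N{\left(H \right)} = 8 + \left(H + H\right) = 8 + 2 H$)
$o{\left(W \right)} = W \left(8 + 2 \sqrt{4 + W}\right)$ ($o{\left(W \right)} = \frac{\left(8 + 2 \sqrt{W + 4}\right) W^{2}}{W} = \frac{\left(8 + 2 \sqrt{4 + W}\right) W^{2}}{W} = \frac{W^{2} \left(8 + 2 \sqrt{4 + W}\right)}{W} = W \left(8 + 2 \sqrt{4 + W}\right)$)
$- 13 \left(o{\left(d{\left(-4 \right)} \right)} + I{\left(7 \right)}\right) = - 13 \left(2 \left(-4\right) \left(4 + \sqrt{4 - 4}\right) + 7\right) = - 13 \left(2 \left(-4\right) \left(4 + \sqrt{0}\right) + 7\right) = - 13 \left(2 \left(-4\right) \left(4 + 0\right) + 7\right) = - 13 \left(2 \left(-4\right) 4 + 7\right) = - 13 \left(-32 + 7\right) = \left(-13\right) \left(-25\right) = 325$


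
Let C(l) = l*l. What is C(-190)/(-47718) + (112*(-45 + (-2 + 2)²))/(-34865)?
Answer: -101812778/166368807 ≈ -0.61197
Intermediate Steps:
C(l) = l²
C(-190)/(-47718) + (112*(-45 + (-2 + 2)²))/(-34865) = (-190)²/(-47718) + (112*(-45 + (-2 + 2)²))/(-34865) = 36100*(-1/47718) + (112*(-45 + 0²))*(-1/34865) = -18050/23859 + (112*(-45 + 0))*(-1/34865) = -18050/23859 + (112*(-45))*(-1/34865) = -18050/23859 - 5040*(-1/34865) = -18050/23859 + 1008/6973 = -101812778/166368807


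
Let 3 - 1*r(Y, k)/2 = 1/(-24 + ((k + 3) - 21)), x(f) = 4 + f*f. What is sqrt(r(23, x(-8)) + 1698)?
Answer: sqrt(287963)/13 ≈ 41.279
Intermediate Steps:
x(f) = 4 + f**2
r(Y, k) = 6 - 2/(-42 + k) (r(Y, k) = 6 - 2/(-24 + ((k + 3) - 21)) = 6 - 2/(-24 + ((3 + k) - 21)) = 6 - 2/(-24 + (-18 + k)) = 6 - 2/(-42 + k))
sqrt(r(23, x(-8)) + 1698) = sqrt(2*(-127 + 3*(4 + (-8)**2))/(-42 + (4 + (-8)**2)) + 1698) = sqrt(2*(-127 + 3*(4 + 64))/(-42 + (4 + 64)) + 1698) = sqrt(2*(-127 + 3*68)/(-42 + 68) + 1698) = sqrt(2*(-127 + 204)/26 + 1698) = sqrt(2*(1/26)*77 + 1698) = sqrt(77/13 + 1698) = sqrt(22151/13) = sqrt(287963)/13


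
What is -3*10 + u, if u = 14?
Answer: -16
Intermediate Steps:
-3*10 + u = -3*10 + 14 = -30 + 14 = -16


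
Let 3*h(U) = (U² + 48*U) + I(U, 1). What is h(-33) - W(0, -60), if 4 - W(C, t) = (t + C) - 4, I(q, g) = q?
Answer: -244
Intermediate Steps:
W(C, t) = 8 - C - t (W(C, t) = 4 - ((t + C) - 4) = 4 - ((C + t) - 4) = 4 - (-4 + C + t) = 4 + (4 - C - t) = 8 - C - t)
h(U) = U²/3 + 49*U/3 (h(U) = ((U² + 48*U) + U)/3 = (U² + 49*U)/3 = U²/3 + 49*U/3)
h(-33) - W(0, -60) = (⅓)*(-33)*(49 - 33) - (8 - 1*0 - 1*(-60)) = (⅓)*(-33)*16 - (8 + 0 + 60) = -176 - 1*68 = -176 - 68 = -244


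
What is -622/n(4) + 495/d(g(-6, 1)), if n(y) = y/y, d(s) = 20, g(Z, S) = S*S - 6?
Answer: -2389/4 ≈ -597.25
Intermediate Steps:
g(Z, S) = -6 + S² (g(Z, S) = S² - 6 = -6 + S²)
n(y) = 1
-622/n(4) + 495/d(g(-6, 1)) = -622/1 + 495/20 = -622*1 + 495*(1/20) = -622 + 99/4 = -2389/4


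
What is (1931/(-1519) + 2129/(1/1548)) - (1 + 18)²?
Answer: 5005605858/1519 ≈ 3.2953e+6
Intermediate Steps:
(1931/(-1519) + 2129/(1/1548)) - (1 + 18)² = (1931*(-1/1519) + 2129/(1/1548)) - 1*19² = (-1931/1519 + 2129*1548) - 1*361 = (-1931/1519 + 3295692) - 361 = 5006154217/1519 - 361 = 5005605858/1519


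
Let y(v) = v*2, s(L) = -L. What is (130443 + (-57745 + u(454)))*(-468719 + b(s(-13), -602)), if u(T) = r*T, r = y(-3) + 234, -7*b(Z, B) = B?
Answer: -82577820930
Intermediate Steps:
b(Z, B) = -B/7
y(v) = 2*v
r = 228 (r = 2*(-3) + 234 = -6 + 234 = 228)
u(T) = 228*T
(130443 + (-57745 + u(454)))*(-468719 + b(s(-13), -602)) = (130443 + (-57745 + 228*454))*(-468719 - ⅐*(-602)) = (130443 + (-57745 + 103512))*(-468719 + 86) = (130443 + 45767)*(-468633) = 176210*(-468633) = -82577820930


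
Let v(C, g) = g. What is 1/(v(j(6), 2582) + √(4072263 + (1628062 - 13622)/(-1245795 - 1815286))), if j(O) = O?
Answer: 7903711142/7941856886781 - √38157982595330473903/7941856886781 ≈ 0.00021739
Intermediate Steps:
1/(v(j(6), 2582) + √(4072263 + (1628062 - 13622)/(-1245795 - 1815286))) = 1/(2582 + √(4072263 + (1628062 - 13622)/(-1245795 - 1815286))) = 1/(2582 + √(4072263 + 1614440/(-3061081))) = 1/(2582 + √(4072263 + 1614440*(-1/3061081))) = 1/(2582 + √(4072263 - 1614440/3061081)) = 1/(2582 + √(12465525281863/3061081)) = 1/(2582 + √38157982595330473903/3061081)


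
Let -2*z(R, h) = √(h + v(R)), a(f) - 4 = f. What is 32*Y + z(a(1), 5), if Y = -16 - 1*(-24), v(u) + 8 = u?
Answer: 256 - √2/2 ≈ 255.29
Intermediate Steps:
v(u) = -8 + u
a(f) = 4 + f
Y = 8 (Y = -16 + 24 = 8)
z(R, h) = -√(-8 + R + h)/2 (z(R, h) = -√(h + (-8 + R))/2 = -√(-8 + R + h)/2)
32*Y + z(a(1), 5) = 32*8 - √(-8 + (4 + 1) + 5)/2 = 256 - √(-8 + 5 + 5)/2 = 256 - √2/2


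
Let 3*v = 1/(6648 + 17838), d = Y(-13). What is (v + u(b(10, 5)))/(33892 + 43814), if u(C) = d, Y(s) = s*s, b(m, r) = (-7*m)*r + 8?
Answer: 12414403/5708127348 ≈ 0.0021749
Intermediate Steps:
b(m, r) = 8 - 7*m*r (b(m, r) = -7*m*r + 8 = 8 - 7*m*r)
Y(s) = s²
d = 169 (d = (-13)² = 169)
u(C) = 169
v = 1/73458 (v = 1/(3*(6648 + 17838)) = (⅓)/24486 = (⅓)*(1/24486) = 1/73458 ≈ 1.3613e-5)
(v + u(b(10, 5)))/(33892 + 43814) = (1/73458 + 169)/(33892 + 43814) = (12414403/73458)/77706 = (12414403/73458)*(1/77706) = 12414403/5708127348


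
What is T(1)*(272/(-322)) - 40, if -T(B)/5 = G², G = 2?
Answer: -3720/161 ≈ -23.106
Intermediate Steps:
T(B) = -20 (T(B) = -5*2² = -5*4 = -20)
T(1)*(272/(-322)) - 40 = -5440/(-322) - 40 = -5440*(-1)/322 - 40 = -20*(-136/161) - 40 = 2720/161 - 40 = -3720/161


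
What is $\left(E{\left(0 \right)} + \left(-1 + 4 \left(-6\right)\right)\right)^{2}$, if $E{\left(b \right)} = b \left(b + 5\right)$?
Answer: $625$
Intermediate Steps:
$E{\left(b \right)} = b \left(5 + b\right)$
$\left(E{\left(0 \right)} + \left(-1 + 4 \left(-6\right)\right)\right)^{2} = \left(0 \left(5 + 0\right) + \left(-1 + 4 \left(-6\right)\right)\right)^{2} = \left(0 \cdot 5 - 25\right)^{2} = \left(0 - 25\right)^{2} = \left(-25\right)^{2} = 625$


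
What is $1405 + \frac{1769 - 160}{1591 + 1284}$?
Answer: $\frac{4040984}{2875} \approx 1405.6$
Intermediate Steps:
$1405 + \frac{1769 - 160}{1591 + 1284} = 1405 + \frac{1769 - 160}{2875} = 1405 + 1609 \cdot \frac{1}{2875} = 1405 + \frac{1609}{2875} = \frac{4040984}{2875}$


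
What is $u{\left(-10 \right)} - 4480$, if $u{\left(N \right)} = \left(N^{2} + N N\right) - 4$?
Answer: $-4284$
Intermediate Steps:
$u{\left(N \right)} = -4 + 2 N^{2}$ ($u{\left(N \right)} = \left(N^{2} + N^{2}\right) - 4 = 2 N^{2} - 4 = -4 + 2 N^{2}$)
$u{\left(-10 \right)} - 4480 = \left(-4 + 2 \left(-10\right)^{2}\right) - 4480 = \left(-4 + 2 \cdot 100\right) - 4480 = \left(-4 + 200\right) - 4480 = 196 - 4480 = -4284$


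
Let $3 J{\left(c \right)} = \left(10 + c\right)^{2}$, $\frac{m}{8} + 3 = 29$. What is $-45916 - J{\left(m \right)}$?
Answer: $- \frac{185272}{3} \approx -61757.0$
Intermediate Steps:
$m = 208$ ($m = -24 + 8 \cdot 29 = -24 + 232 = 208$)
$J{\left(c \right)} = \frac{\left(10 + c\right)^{2}}{3}$
$-45916 - J{\left(m \right)} = -45916 - \frac{\left(10 + 208\right)^{2}}{3} = -45916 - \frac{218^{2}}{3} = -45916 - \frac{1}{3} \cdot 47524 = -45916 - \frac{47524}{3} = - \frac{185272}{3}$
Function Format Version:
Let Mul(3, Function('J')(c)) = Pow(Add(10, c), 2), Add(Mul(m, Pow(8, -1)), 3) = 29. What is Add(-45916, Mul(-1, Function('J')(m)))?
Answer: Rational(-185272, 3) ≈ -61757.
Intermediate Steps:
m = 208 (m = Add(-24, Mul(8, 29)) = Add(-24, 232) = 208)
Function('J')(c) = Mul(Rational(1, 3), Pow(Add(10, c), 2))
Add(-45916, Mul(-1, Function('J')(m))) = Add(-45916, Mul(-1, Mul(Rational(1, 3), Pow(Add(10, 208), 2)))) = Add(-45916, Mul(-1, Mul(Rational(1, 3), Pow(218, 2)))) = Add(-45916, Mul(-1, Mul(Rational(1, 3), 47524))) = Add(-45916, Mul(-1, Rational(47524, 3))) = Add(-45916, Rational(-47524, 3)) = Rational(-185272, 3)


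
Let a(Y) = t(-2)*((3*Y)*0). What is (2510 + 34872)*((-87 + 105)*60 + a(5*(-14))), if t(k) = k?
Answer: 40372560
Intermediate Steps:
a(Y) = 0 (a(Y) = -2*3*Y*0 = -2*0 = 0)
(2510 + 34872)*((-87 + 105)*60 + a(5*(-14))) = (2510 + 34872)*((-87 + 105)*60 + 0) = 37382*(18*60 + 0) = 37382*(1080 + 0) = 37382*1080 = 40372560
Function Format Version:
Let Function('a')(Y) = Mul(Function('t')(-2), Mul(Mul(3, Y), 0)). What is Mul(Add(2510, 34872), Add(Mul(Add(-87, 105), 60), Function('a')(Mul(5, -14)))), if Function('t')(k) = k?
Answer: 40372560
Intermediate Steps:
Function('a')(Y) = 0 (Function('a')(Y) = Mul(-2, Mul(Mul(3, Y), 0)) = Mul(-2, 0) = 0)
Mul(Add(2510, 34872), Add(Mul(Add(-87, 105), 60), Function('a')(Mul(5, -14)))) = Mul(Add(2510, 34872), Add(Mul(Add(-87, 105), 60), 0)) = Mul(37382, Add(Mul(18, 60), 0)) = Mul(37382, Add(1080, 0)) = Mul(37382, 1080) = 40372560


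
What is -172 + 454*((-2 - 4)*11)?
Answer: -30136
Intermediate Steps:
-172 + 454*((-2 - 4)*11) = -172 + 454*(-6*11) = -172 + 454*(-66) = -172 - 29964 = -30136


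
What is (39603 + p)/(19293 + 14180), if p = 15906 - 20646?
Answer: 34863/33473 ≈ 1.0415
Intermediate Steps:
p = -4740
(39603 + p)/(19293 + 14180) = (39603 - 4740)/(19293 + 14180) = 34863/33473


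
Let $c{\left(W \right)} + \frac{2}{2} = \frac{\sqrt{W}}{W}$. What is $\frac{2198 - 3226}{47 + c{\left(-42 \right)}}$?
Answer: $- \frac{1986096}{88873} - \frac{1028 i \sqrt{42}}{88873} \approx -22.348 - 0.074963 i$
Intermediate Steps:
$c{\left(W \right)} = -1 + \frac{1}{\sqrt{W}}$ ($c{\left(W \right)} = -1 + \frac{\sqrt{W}}{W} = -1 + \frac{1}{\sqrt{W}}$)
$\frac{2198 - 3226}{47 + c{\left(-42 \right)}} = \frac{2198 - 3226}{47 - \left(1 - \frac{1}{\sqrt{-42}}\right)} = - \frac{1028}{47 - \left(1 + \frac{i \sqrt{42}}{42}\right)} = - \frac{1028}{46 - \frac{i \sqrt{42}}{42}}$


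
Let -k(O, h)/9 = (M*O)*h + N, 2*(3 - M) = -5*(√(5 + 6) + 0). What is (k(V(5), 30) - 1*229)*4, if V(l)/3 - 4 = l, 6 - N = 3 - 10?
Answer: -88864 - 72900*√11 ≈ -3.3065e+5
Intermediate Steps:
N = 13 (N = 6 - (3 - 10) = 6 - 1*(-7) = 6 + 7 = 13)
M = 3 + 5*√11/2 (M = 3 - (-5)*(√(5 + 6) + 0)/2 = 3 - (-5)*(√11 + 0)/2 = 3 - (-5)*√11/2 = 3 + 5*√11/2 ≈ 11.292)
V(l) = 12 + 3*l
k(O, h) = -117 - 9*O*h*(3 + 5*√11/2) (k(O, h) = -9*(((3 + 5*√11/2)*O)*h + 13) = -9*((O*(3 + 5*√11/2))*h + 13) = -9*(O*h*(3 + 5*√11/2) + 13) = -9*(13 + O*h*(3 + 5*√11/2)) = -117 - 9*O*h*(3 + 5*√11/2))
(k(V(5), 30) - 1*229)*4 = ((-117 - 9/2*(12 + 3*5)*30*(6 + 5*√11)) - 1*229)*4 = ((-117 - 9/2*(12 + 15)*30*(6 + 5*√11)) - 229)*4 = ((-117 - 9/2*27*30*(6 + 5*√11)) - 229)*4 = ((-117 + (-21870 - 18225*√11)) - 229)*4 = ((-21987 - 18225*√11) - 229)*4 = (-22216 - 18225*√11)*4 = -88864 - 72900*√11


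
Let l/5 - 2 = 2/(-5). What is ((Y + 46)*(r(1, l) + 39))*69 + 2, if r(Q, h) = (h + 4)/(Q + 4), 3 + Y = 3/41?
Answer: 25224188/205 ≈ 1.2304e+5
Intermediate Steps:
l = 8 (l = 10 + 5*(2/(-5)) = 10 + 5*(2*(-⅕)) = 10 + 5*(-⅖) = 10 - 2 = 8)
Y = -120/41 (Y = -3 + 3/41 = -120/41 ≈ -2.9268)
r(Q, h) = (4 + h)/(4 + Q)
((Y + 46)*(r(1, l) + 39))*69 + 2 = ((-120/41 + 46)*((4 + 8)/(4 + 1) + 39))*69 + 2 = (1766*(12/5 + 39)/41)*69 + 2 = ((1766/41)*(207/5))*69 + 2 = (365562/205)*69 + 2 = 25223778/205 + 2 = 25224188/205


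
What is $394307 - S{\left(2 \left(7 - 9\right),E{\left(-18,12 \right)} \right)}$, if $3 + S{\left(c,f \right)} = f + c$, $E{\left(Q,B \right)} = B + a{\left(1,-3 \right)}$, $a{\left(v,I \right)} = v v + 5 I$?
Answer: $394316$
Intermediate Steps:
$a{\left(v,I \right)} = v^{2} + 5 I$
$E{\left(Q,B \right)} = -14 + B$ ($E{\left(Q,B \right)} = B + \left(1^{2} + 5 \left(-3\right)\right) = B + \left(1 - 15\right) = B - 14 = -14 + B$)
$S{\left(c,f \right)} = -3 + c + f$ ($S{\left(c,f \right)} = -3 + \left(f + c\right) = -3 + \left(c + f\right) = -3 + c + f$)
$394307 - S{\left(2 \left(7 - 9\right),E{\left(-18,12 \right)} \right)} = 394307 - \left(-3 + 2 \left(7 - 9\right) + \left(-14 + 12\right)\right) = 394307 - \left(-3 + 2 \left(-2\right) - 2\right) = 394307 - \left(-3 - 4 - 2\right) = 394307 - -9 = 394307 + 9 = 394316$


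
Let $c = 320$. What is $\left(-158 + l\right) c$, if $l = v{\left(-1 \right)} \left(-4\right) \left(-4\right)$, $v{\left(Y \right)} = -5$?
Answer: $-76160$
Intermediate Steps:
$l = -80$ ($l = \left(-5\right) \left(-4\right) \left(-4\right) = 20 \left(-4\right) = -80$)
$\left(-158 + l\right) c = \left(-158 - 80\right) 320 = \left(-238\right) 320 = -76160$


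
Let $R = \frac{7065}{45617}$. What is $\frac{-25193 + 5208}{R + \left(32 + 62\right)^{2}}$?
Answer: $- \frac{911655745}{403078877} \approx -2.2617$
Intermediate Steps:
$R = \frac{7065}{45617}$ ($R = 7065 \cdot \frac{1}{45617} = \frac{7065}{45617} \approx 0.15488$)
$\frac{-25193 + 5208}{R + \left(32 + 62\right)^{2}} = \frac{-25193 + 5208}{\frac{7065}{45617} + \left(32 + 62\right)^{2}} = - \frac{19985}{\frac{7065}{45617} + 94^{2}} = - \frac{19985}{\frac{7065}{45617} + 8836} = - \frac{19985}{\frac{403078877}{45617}} = \left(-19985\right) \frac{45617}{403078877} = - \frac{911655745}{403078877}$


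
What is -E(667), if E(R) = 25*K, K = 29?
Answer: -725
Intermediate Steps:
E(R) = 725 (E(R) = 25*29 = 725)
-E(667) = -1*725 = -725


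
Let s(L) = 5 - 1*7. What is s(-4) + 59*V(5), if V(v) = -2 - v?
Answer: -415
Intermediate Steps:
s(L) = -2 (s(L) = 5 - 7 = -2)
s(-4) + 59*V(5) = -2 + 59*(-2 - 1*5) = -2 + 59*(-2 - 5) = -2 + 59*(-7) = -2 - 413 = -415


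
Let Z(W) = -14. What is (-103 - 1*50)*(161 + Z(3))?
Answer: -22491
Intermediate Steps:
(-103 - 1*50)*(161 + Z(3)) = (-103 - 1*50)*(161 - 14) = (-103 - 50)*147 = -153*147 = -22491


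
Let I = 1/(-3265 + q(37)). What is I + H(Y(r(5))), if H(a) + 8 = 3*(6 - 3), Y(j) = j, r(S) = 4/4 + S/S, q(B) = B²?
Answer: 1895/1896 ≈ 0.99947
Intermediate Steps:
r(S) = 2 (r(S) = 4*(¼) + 1 = 1 + 1 = 2)
I = -1/1896 (I = 1/(-3265 + 37²) = 1/(-3265 + 1369) = 1/(-1896) = -1/1896 ≈ -0.00052743)
H(a) = 1 (H(a) = -8 + 3*(6 - 3) = -8 + 3*3 = -8 + 9 = 1)
I + H(Y(r(5))) = -1/1896 + 1 = 1895/1896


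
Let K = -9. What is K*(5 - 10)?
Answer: 45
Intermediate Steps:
K*(5 - 10) = -9*(5 - 10) = -9*(-5) = 45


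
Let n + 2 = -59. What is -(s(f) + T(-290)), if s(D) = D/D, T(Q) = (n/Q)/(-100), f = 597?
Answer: -28939/29000 ≈ -0.99790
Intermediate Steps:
n = -61 (n = -2 - 59 = -61)
T(Q) = 61/(100*Q) (T(Q) = -61/Q/(-100) = -61/Q*(-1/100) = 61/(100*Q))
s(D) = 1
-(s(f) + T(-290)) = -(1 + (61/100)/(-290)) = -(1 + (61/100)*(-1/290)) = -(1 - 61/29000) = -1*28939/29000 = -28939/29000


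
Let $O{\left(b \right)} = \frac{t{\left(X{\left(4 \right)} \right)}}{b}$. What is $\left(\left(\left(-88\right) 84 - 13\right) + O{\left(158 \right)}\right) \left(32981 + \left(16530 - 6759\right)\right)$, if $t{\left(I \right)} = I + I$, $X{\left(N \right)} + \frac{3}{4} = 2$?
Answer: $- \frac{25009652800}{79} \approx -3.1658 \cdot 10^{8}$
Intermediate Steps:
$X{\left(N \right)} = \frac{5}{4}$ ($X{\left(N \right)} = - \frac{3}{4} + 2 = \frac{5}{4}$)
$t{\left(I \right)} = 2 I$
$O{\left(b \right)} = \frac{5}{2 b}$ ($O{\left(b \right)} = \frac{2 \cdot \frac{5}{4}}{b} = \frac{5}{2 b}$)
$\left(\left(\left(-88\right) 84 - 13\right) + O{\left(158 \right)}\right) \left(32981 + \left(16530 - 6759\right)\right) = \left(\left(\left(-88\right) 84 - 13\right) + \frac{5}{2 \cdot 158}\right) \left(32981 + \left(16530 - 6759\right)\right) = \left(\left(-7392 - 13\right) + \frac{5}{2} \cdot \frac{1}{158}\right) \left(32981 + 9771\right) = \left(-7405 + \frac{5}{316}\right) 42752 = \left(- \frac{2339975}{316}\right) 42752 = - \frac{25009652800}{79}$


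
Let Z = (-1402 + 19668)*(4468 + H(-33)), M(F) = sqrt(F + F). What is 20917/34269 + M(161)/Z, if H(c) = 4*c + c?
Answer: 20917/34269 + sqrt(322)/78598598 ≈ 0.61038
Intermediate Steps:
H(c) = 5*c
M(F) = sqrt(2)*sqrt(F) (M(F) = sqrt(2*F) = sqrt(2)*sqrt(F))
Z = 78598598 (Z = (-1402 + 19668)*(4468 + 5*(-33)) = 18266*(4468 - 165) = 18266*4303 = 78598598)
20917/34269 + M(161)/Z = 20917/34269 + (sqrt(2)*sqrt(161))/78598598 = 20917*(1/34269) + sqrt(322)*(1/78598598) = 20917/34269 + sqrt(322)/78598598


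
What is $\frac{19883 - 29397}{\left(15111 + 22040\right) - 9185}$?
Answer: $- \frac{4757}{13983} \approx -0.3402$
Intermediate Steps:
$\frac{19883 - 29397}{\left(15111 + 22040\right) - 9185} = - \frac{9514}{37151 - 9185} = - \frac{9514}{27966} = \left(-9514\right) \frac{1}{27966} = - \frac{4757}{13983}$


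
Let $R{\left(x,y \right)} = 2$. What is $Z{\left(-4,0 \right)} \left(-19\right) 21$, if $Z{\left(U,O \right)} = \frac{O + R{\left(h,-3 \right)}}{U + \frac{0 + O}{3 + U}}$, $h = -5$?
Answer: $\frac{399}{2} \approx 199.5$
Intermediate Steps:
$Z{\left(U,O \right)} = \frac{2 + O}{U + \frac{O}{3 + U}}$ ($Z{\left(U,O \right)} = \frac{O + 2}{U + \frac{0 + O}{3 + U}} = \frac{2 + O}{U + \frac{O}{3 + U}}$)
$Z{\left(-4,0 \right)} \left(-19\right) 21 = \frac{6 + 2 \left(-4\right) + 3 \cdot 0 + 0 \left(-4\right)}{0 + \left(-4\right)^{2} + 3 \left(-4\right)} \left(-19\right) 21 = \frac{6 - 8 + 0 + 0}{0 + 16 - 12} \left(-19\right) 21 = \frac{1}{4} \left(-2\right) \left(-19\right) 21 = \left(- \frac{1}{2}\right) \left(-19\right) 21 = \frac{19}{2} \cdot 21 = \frac{399}{2}$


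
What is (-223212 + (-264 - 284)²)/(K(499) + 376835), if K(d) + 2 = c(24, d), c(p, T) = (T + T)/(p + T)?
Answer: 40319116/197084657 ≈ 0.20458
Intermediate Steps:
c(p, T) = 2*T/(T + p) (c(p, T) = (2*T)/(T + p) = 2*T/(T + p))
K(d) = -2 + 2*d/(24 + d) (K(d) = -2 + 2*d/(d + 24) = -2 + 2*d/(24 + d))
(-223212 + (-264 - 284)²)/(K(499) + 376835) = (-223212 + (-264 - 284)²)/(-48/(24 + 499) + 376835) = (-223212 + (-548)²)/(-48/523 + 376835) = (-223212 + 300304)/(-48*1/523 + 376835) = 77092/(-48/523 + 376835) = 77092/(197084657/523) = 77092*(523/197084657) = 40319116/197084657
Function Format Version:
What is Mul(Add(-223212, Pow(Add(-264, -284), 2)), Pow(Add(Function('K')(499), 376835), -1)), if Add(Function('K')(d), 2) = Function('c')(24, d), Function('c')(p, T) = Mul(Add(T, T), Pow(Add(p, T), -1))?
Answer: Rational(40319116, 197084657) ≈ 0.20458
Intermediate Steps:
Function('c')(p, T) = Mul(2, T, Pow(Add(T, p), -1)) (Function('c')(p, T) = Mul(Mul(2, T), Pow(Add(T, p), -1)) = Mul(2, T, Pow(Add(T, p), -1)))
Function('K')(d) = Add(-2, Mul(2, d, Pow(Add(24, d), -1))) (Function('K')(d) = Add(-2, Mul(2, d, Pow(Add(d, 24), -1))) = Add(-2, Mul(2, d, Pow(Add(24, d), -1))))
Mul(Add(-223212, Pow(Add(-264, -284), 2)), Pow(Add(Function('K')(499), 376835), -1)) = Mul(Add(-223212, Pow(Add(-264, -284), 2)), Pow(Add(Mul(-48, Pow(Add(24, 499), -1)), 376835), -1)) = Mul(Add(-223212, Pow(-548, 2)), Pow(Add(Mul(-48, Pow(523, -1)), 376835), -1)) = Mul(Add(-223212, 300304), Pow(Add(Mul(-48, Rational(1, 523)), 376835), -1)) = Mul(77092, Pow(Add(Rational(-48, 523), 376835), -1)) = Mul(77092, Pow(Rational(197084657, 523), -1)) = Mul(77092, Rational(523, 197084657)) = Rational(40319116, 197084657)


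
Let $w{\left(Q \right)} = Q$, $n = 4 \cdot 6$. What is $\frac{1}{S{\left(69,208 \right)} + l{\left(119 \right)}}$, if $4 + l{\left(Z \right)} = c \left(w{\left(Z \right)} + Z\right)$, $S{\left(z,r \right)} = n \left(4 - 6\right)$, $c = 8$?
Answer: $\frac{1}{1852} \approx 0.00053996$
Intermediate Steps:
$n = 24$
$S{\left(z,r \right)} = -48$ ($S{\left(z,r \right)} = 24 \left(4 - 6\right) = 24 \left(-2\right) = -48$)
$l{\left(Z \right)} = -4 + 16 Z$ ($l{\left(Z \right)} = -4 + 8 \left(Z + Z\right) = -4 + 8 \cdot 2 Z = -4 + 16 Z$)
$\frac{1}{S{\left(69,208 \right)} + l{\left(119 \right)}} = \frac{1}{-48 + \left(-4 + 16 \cdot 119\right)} = \frac{1}{-48 + \left(-4 + 1904\right)} = \frac{1}{-48 + 1900} = \frac{1}{1852}$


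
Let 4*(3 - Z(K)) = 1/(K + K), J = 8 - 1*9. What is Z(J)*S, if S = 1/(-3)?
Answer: -25/24 ≈ -1.0417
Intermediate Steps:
J = -1 (J = 8 - 9 = -1)
Z(K) = 3 - 1/(8*K) (Z(K) = 3 - 1/(4*(K + K)) = 3 - 1/(2*K)/4 = 3 - 1/(8*K))
S = -1/3 ≈ -0.33333
Z(J)*S = (3 - 1/8/(-1))*(-1/3) = (3 - 1/8*(-1))*(-1/3) = (3 + 1/8)*(-1/3) = (25/8)*(-1/3) = -25/24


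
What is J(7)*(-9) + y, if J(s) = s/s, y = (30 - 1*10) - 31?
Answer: -20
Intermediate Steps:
y = -11 (y = (30 - 10) - 31 = 20 - 31 = -11)
J(s) = 1
J(7)*(-9) + y = 1*(-9) - 11 = -9 - 11 = -20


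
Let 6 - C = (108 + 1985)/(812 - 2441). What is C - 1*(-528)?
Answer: 871979/1629 ≈ 535.29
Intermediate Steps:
C = 11867/1629 (C = 6 - (108 + 1985)/(812 - 2441) = 6 - 2093/(-1629) = 6 - 2093*(-1)/1629 = 6 - 1*(-2093/1629) = 6 + 2093/1629 = 11867/1629 ≈ 7.2848)
C - 1*(-528) = 11867/1629 - 1*(-528) = 11867/1629 + 528 = 871979/1629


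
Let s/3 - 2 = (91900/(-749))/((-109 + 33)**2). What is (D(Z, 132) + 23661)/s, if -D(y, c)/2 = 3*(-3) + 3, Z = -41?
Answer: 8534558396/2140137 ≈ 3987.9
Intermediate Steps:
D(y, c) = 12 (D(y, c) = -2*(3*(-3) + 3) = -2*(-9 + 3) = -2*(-6) = 12)
s = 6420411/1081556 (s = 6 + 3*((91900/(-749))/((-109 + 33)**2)) = 6 + 3*((91900*(-1/749))/((-76)**2)) = 6 + 3*(-91900/749/5776) = 6 + 3*(-91900/749*1/5776) = 6 + 3*(-22975/1081556) = 6 - 68925/1081556 = 6420411/1081556 ≈ 5.9363)
(D(Z, 132) + 23661)/s = (12 + 23661)/(6420411/1081556) = 23673*(1081556/6420411) = 8534558396/2140137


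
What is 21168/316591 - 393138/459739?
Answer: -114732197406/145549229749 ≈ -0.78827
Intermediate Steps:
21168/316591 - 393138/459739 = -114732197406/145549229749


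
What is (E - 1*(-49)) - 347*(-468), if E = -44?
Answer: 162401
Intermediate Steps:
(E - 1*(-49)) - 347*(-468) = (-44 - 1*(-49)) - 347*(-468) = (-44 + 49) + 162396 = 5 + 162396 = 162401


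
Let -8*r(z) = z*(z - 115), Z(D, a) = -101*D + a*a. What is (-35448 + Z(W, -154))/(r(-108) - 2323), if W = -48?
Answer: 13768/10667 ≈ 1.2907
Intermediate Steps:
Z(D, a) = a² - 101*D (Z(D, a) = -101*D + a² = a² - 101*D)
r(z) = -z*(-115 + z)/8 (r(z) = -z*(z - 115)/8 = -z*(-115 + z)/8)
(-35448 + Z(W, -154))/(r(-108) - 2323) = (-35448 + ((-154)² - 101*(-48)))/((⅛)*(-108)*(115 - 1*(-108)) - 2323) = (-35448 + (23716 + 4848))/((⅛)*(-108)*(115 + 108) - 2323) = (-35448 + 28564)/((⅛)*(-108)*223 - 2323) = -6884/(-6021/2 - 2323) = -6884/(-10667/2) = -6884*(-2/10667) = 13768/10667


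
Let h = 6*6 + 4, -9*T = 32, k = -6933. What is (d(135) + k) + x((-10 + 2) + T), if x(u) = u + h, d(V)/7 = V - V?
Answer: -62141/9 ≈ -6904.6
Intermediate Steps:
T = -32/9 (T = -1/9*32 = -32/9 ≈ -3.5556)
h = 40 (h = 36 + 4 = 40)
d(V) = 0 (d(V) = 7*(V - V) = 7*0 = 0)
x(u) = 40 + u (x(u) = u + 40 = 40 + u)
(d(135) + k) + x((-10 + 2) + T) = (0 - 6933) + (40 + ((-10 + 2) - 32/9)) = -6933 + (40 + (-8 - 32/9)) = -6933 + (40 - 104/9) = -6933 + 256/9 = -62141/9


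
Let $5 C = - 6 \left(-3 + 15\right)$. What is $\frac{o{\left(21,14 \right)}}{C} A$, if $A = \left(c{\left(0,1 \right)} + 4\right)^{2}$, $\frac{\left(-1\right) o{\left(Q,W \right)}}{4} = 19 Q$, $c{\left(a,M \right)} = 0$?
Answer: $\frac{5320}{3} \approx 1773.3$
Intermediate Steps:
$o{\left(Q,W \right)} = - 76 Q$ ($o{\left(Q,W \right)} = - 4 \cdot 19 Q = - 76 Q$)
$C = - \frac{72}{5}$ ($C = \frac{\left(-6\right) \left(-3 + 15\right)}{5} = \frac{\left(-6\right) 12}{5} = \frac{1}{5} \left(-72\right) = - \frac{72}{5} \approx -14.4$)
$A = 16$ ($A = \left(0 + 4\right)^{2} = 4^{2} = 16$)
$\frac{o{\left(21,14 \right)}}{C} A = \frac{\left(-76\right) 21}{- \frac{72}{5}} \cdot 16 = \left(-1596\right) \left(- \frac{5}{72}\right) 16 = \frac{665}{6} \cdot 16 = \frac{5320}{3}$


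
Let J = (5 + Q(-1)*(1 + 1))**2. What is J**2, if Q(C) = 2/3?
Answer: 130321/81 ≈ 1608.9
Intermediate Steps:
Q(C) = 2/3 (Q(C) = 2*(1/3) = 2/3)
J = 361/9 (J = (5 + 2*(1 + 1)/3)**2 = (5 + (2/3)*2)**2 = (5 + 4/3)**2 = (19/3)**2 = 361/9 ≈ 40.111)
J**2 = (361/9)**2 = 130321/81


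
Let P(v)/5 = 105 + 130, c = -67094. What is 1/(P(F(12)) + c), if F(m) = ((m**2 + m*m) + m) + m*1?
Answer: -1/65919 ≈ -1.5170e-5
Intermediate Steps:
F(m) = 2*m + 2*m**2 (F(m) = ((m**2 + m**2) + m) + m = (2*m**2 + m) + m = (m + 2*m**2) + m = 2*m + 2*m**2)
P(v) = 1175 (P(v) = 5*(105 + 130) = 5*235 = 1175)
1/(P(F(12)) + c) = 1/(1175 - 67094) = 1/(-65919) = -1/65919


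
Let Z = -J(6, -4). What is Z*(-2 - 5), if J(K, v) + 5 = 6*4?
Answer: 133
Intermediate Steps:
J(K, v) = 19 (J(K, v) = -5 + 6*4 = -5 + 24 = 19)
Z = -19 (Z = -1*19 = -19)
Z*(-2 - 5) = -19*(-2 - 5) = -19*(-7) = 133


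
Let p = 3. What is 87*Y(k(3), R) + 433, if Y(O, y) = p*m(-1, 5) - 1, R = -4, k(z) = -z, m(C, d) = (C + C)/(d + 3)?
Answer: 1123/4 ≈ 280.75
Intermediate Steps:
m(C, d) = 2*C/(3 + d) (m(C, d) = (2*C)/(3 + d) = 2*C/(3 + d))
Y(O, y) = -7/4 (Y(O, y) = 3*(2*(-1)/(3 + 5)) - 1 = 3*(2*(-1)/8) - 1 = 3*(2*(-1)*(⅛)) - 1 = 3*(-¼) - 1 = -¾ - 1 = -7/4)
87*Y(k(3), R) + 433 = 87*(-7/4) + 433 = -609/4 + 433 = 1123/4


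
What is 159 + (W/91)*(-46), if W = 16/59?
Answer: 852935/5369 ≈ 158.86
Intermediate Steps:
W = 16/59 (W = 16*(1/59) = 16/59 ≈ 0.27119)
159 + (W/91)*(-46) = 159 + ((16/59)/91)*(-46) = 159 + ((16/59)*(1/91))*(-46) = 159 + (16/5369)*(-46) = 159 - 736/5369 = 852935/5369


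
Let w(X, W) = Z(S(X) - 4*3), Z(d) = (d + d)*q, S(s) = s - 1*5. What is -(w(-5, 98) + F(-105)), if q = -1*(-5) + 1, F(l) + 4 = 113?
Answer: 155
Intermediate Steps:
F(l) = 109 (F(l) = -4 + 113 = 109)
q = 6 (q = 5 + 1 = 6)
S(s) = -5 + s (S(s) = s - 5 = -5 + s)
Z(d) = 12*d (Z(d) = (d + d)*6 = (2*d)*6 = 12*d)
w(X, W) = -204 + 12*X (w(X, W) = 12*((-5 + X) - 4*3) = 12*((-5 + X) - 12) = 12*(-17 + X) = -204 + 12*X)
-(w(-5, 98) + F(-105)) = -((-204 + 12*(-5)) + 109) = -((-204 - 60) + 109) = -(-264 + 109) = -1*(-155) = 155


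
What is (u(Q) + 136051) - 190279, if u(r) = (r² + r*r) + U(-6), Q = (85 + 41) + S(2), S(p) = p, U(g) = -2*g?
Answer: -21448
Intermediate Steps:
Q = 128 (Q = (85 + 41) + 2 = 126 + 2 = 128)
u(r) = 12 + 2*r² (u(r) = (r² + r*r) - 2*(-6) = (r² + r²) + 12 = 2*r² + 12 = 12 + 2*r²)
(u(Q) + 136051) - 190279 = ((12 + 2*128²) + 136051) - 190279 = ((12 + 2*16384) + 136051) - 190279 = ((12 + 32768) + 136051) - 190279 = (32780 + 136051) - 190279 = 168831 - 190279 = -21448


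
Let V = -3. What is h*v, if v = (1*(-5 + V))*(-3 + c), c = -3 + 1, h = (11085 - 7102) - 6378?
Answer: -95800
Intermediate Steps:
h = -2395 (h = 3983 - 6378 = -2395)
c = -2
v = 40 (v = (1*(-5 - 3))*(-3 - 2) = (1*(-8))*(-5) = -8*(-5) = 40)
h*v = -2395*40 = -95800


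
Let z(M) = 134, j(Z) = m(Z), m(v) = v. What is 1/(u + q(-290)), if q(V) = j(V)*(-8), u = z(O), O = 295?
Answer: 1/2454 ≈ 0.00040750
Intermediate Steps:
j(Z) = Z
u = 134
q(V) = -8*V (q(V) = V*(-8) = -8*V)
1/(u + q(-290)) = 1/(134 - 8*(-290)) = 1/(134 + 2320) = 1/2454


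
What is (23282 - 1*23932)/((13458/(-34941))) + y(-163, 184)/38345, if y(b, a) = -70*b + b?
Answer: 145171596896/86007835 ≈ 1687.9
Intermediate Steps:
y(b, a) = -69*b
(23282 - 1*23932)/((13458/(-34941))) + y(-163, 184)/38345 = (23282 - 1*23932)/((13458/(-34941))) - 69*(-163)/38345 = (23282 - 23932)/((13458*(-1/34941))) + 11247*(1/38345) = -650/(-4486/11647) + 11247/38345 = -650*(-11647/4486) + 11247/38345 = 3785275/2243 + 11247/38345 = 145171596896/86007835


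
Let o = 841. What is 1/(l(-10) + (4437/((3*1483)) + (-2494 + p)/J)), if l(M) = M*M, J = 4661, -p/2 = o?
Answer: 6912263/691926911 ≈ 0.0099899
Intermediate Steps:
p = -1682 (p = -2*841 = -1682)
l(M) = M**2
1/(l(-10) + (4437/((3*1483)) + (-2494 + p)/J)) = 1/((-10)**2 + (4437/((3*1483)) + (-2494 - 1682)/4661)) = 1/(100 + (4437/4449 - 4176*1/4661)) = 1/(100 + (4437*(1/4449) - 4176/4661)) = 1/(100 + (1479/1483 - 4176/4661)) = 1/(100 + 700611/6912263) = 1/(691926911/6912263) = 6912263/691926911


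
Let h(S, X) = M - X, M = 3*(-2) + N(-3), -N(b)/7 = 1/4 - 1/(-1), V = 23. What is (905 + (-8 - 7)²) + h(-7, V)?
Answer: 4369/4 ≈ 1092.3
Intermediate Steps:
N(b) = -35/4 (N(b) = -7*(1/4 - 1/(-1)) = -7*(1*(¼) - 1*(-1)) = -7*(¼ + 1) = -7*5/4 = -35/4)
M = -59/4 (M = 3*(-2) - 35/4 = -6 - 35/4 = -59/4 ≈ -14.750)
h(S, X) = -59/4 - X
(905 + (-8 - 7)²) + h(-7, V) = (905 + (-8 - 7)²) + (-59/4 - 1*23) = (905 + (-15)²) + (-59/4 - 23) = (905 + 225) - 151/4 = 1130 - 151/4 = 4369/4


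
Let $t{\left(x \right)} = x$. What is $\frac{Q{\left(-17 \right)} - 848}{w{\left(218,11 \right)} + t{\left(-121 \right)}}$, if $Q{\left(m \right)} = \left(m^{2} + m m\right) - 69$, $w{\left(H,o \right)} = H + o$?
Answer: $- \frac{113}{36} \approx -3.1389$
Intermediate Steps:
$Q{\left(m \right)} = -69 + 2 m^{2}$ ($Q{\left(m \right)} = \left(m^{2} + m^{2}\right) - 69 = 2 m^{2} - 69 = -69 + 2 m^{2}$)
$\frac{Q{\left(-17 \right)} - 848}{w{\left(218,11 \right)} + t{\left(-121 \right)}} = \frac{\left(-69 + 2 \left(-17\right)^{2}\right) - 848}{\left(218 + 11\right) - 121} = \frac{\left(-69 + 2 \cdot 289\right) - 848}{229 - 121} = \frac{\left(-69 + 578\right) - 848}{108} = \left(509 - 848\right) \frac{1}{108} = \left(-339\right) \frac{1}{108} = - \frac{113}{36}$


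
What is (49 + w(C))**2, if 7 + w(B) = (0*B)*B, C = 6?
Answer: 1764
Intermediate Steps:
w(B) = -7 (w(B) = -7 + (0*B)*B = -7 + 0*B = -7 + 0 = -7)
(49 + w(C))**2 = (49 - 7)**2 = 42**2 = 1764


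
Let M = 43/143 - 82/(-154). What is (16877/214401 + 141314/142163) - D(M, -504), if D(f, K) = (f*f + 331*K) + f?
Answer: 66168023616277103291/396634800280719 ≈ 1.6682e+5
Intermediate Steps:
M = 834/1001 (M = 43*(1/143) - 82*(-1/154) = 43/143 + 41/77 = 834/1001 ≈ 0.83317)
D(f, K) = f + f² + 331*K (D(f, K) = (f² + 331*K) + f = f + f² + 331*K)
(16877/214401 + 141314/142163) - D(M, -504) = (16877/214401 + 141314/142163) - (834/1001 + (834/1001)² + 331*(-504)) = (16877*(1/214401) + 141314*(1/142163)) - (834/1001 + 695556/1002001 - 166824) = (16877/214401 + 141314/142163) - 1*(-167156284434/1002001) = 32697147865/30479889363 + 167156284434/1002001 = 66168023616277103291/396634800280719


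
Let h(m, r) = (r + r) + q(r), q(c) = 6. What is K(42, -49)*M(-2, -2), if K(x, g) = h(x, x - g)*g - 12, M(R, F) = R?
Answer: 18448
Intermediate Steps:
h(m, r) = 6 + 2*r (h(m, r) = (r + r) + 6 = 2*r + 6 = 6 + 2*r)
K(x, g) = -12 + g*(6 - 2*g + 2*x) (K(x, g) = (6 + 2*(x - g))*g - 12 = (6 + (-2*g + 2*x))*g - 12 = (6 - 2*g + 2*x)*g - 12 = g*(6 - 2*g + 2*x) - 12 = -12 + g*(6 - 2*g + 2*x))
K(42, -49)*M(-2, -2) = (-12 + 2*(-49)*(3 + 42 - 1*(-49)))*(-2) = (-12 + 2*(-49)*(3 + 42 + 49))*(-2) = (-12 + 2*(-49)*94)*(-2) = (-12 - 9212)*(-2) = -9224*(-2) = 18448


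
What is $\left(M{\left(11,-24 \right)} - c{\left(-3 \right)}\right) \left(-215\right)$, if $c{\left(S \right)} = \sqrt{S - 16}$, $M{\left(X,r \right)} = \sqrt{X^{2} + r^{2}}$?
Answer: $- 215 \sqrt{697} + 215 i \sqrt{19} \approx -5676.2 + 937.16 i$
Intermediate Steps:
$c{\left(S \right)} = \sqrt{-16 + S}$
$\left(M{\left(11,-24 \right)} - c{\left(-3 \right)}\right) \left(-215\right) = \left(\sqrt{11^{2} + \left(-24\right)^{2}} - \sqrt{-16 - 3}\right) \left(-215\right) = \left(\sqrt{121 + 576} - \sqrt{-19}\right) \left(-215\right) = \left(\sqrt{697} - i \sqrt{19}\right) \left(-215\right) = - 215 \sqrt{697} + 215 i \sqrt{19}$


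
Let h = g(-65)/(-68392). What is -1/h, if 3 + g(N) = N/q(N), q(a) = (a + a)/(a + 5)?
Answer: -68392/33 ≈ -2072.5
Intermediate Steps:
q(a) = 2*a/(5 + a) (q(a) = (2*a)/(5 + a) = 2*a/(5 + a))
g(N) = -½ + N/2 (g(N) = -3 + N/((2*N/(5 + N))) = -3 + N*((5 + N)/(2*N)) = -3 + (5/2 + N/2) = -½ + N/2)
h = 33/68392 (h = (-½ + (½)*(-65))/(-68392) = (-½ - 65/2)*(-1/68392) = -33*(-1/68392) = 33/68392 ≈ 0.00048251)
-1/h = -1/33/68392 = -1*68392/33 = -68392/33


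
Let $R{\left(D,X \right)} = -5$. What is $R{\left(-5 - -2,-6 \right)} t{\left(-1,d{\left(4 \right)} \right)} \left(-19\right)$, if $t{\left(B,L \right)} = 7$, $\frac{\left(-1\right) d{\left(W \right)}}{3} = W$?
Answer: $665$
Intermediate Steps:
$d{\left(W \right)} = - 3 W$
$R{\left(-5 - -2,-6 \right)} t{\left(-1,d{\left(4 \right)} \right)} \left(-19\right) = \left(-5\right) 7 \left(-19\right) = \left(-35\right) \left(-19\right) = 665$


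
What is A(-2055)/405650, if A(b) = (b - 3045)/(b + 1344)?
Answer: 34/1922781 ≈ 1.7683e-5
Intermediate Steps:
A(b) = (-3045 + b)/(1344 + b)
A(-2055)/405650 = ((-3045 - 2055)/(1344 - 2055))/405650 = (-5100/(-711))*(1/405650) = -1/711*(-5100)*(1/405650) = (1700/237)*(1/405650) = 34/1922781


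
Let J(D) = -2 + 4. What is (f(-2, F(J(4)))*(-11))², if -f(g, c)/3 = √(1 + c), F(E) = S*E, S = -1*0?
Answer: 1089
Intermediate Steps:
J(D) = 2
S = 0
F(E) = 0 (F(E) = 0*E = 0)
f(g, c) = -3*√(1 + c)
(f(-2, F(J(4)))*(-11))² = (-3*√(1 + 0)*(-11))² = (-3*√1*(-11))² = (-3*1*(-11))² = (-3*(-11))² = 33² = 1089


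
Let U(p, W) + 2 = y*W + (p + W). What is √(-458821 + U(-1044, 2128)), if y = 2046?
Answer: √3896149 ≈ 1973.9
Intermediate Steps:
U(p, W) = -2 + p + 2047*W (U(p, W) = -2 + (2046*W + (p + W)) = -2 + (2046*W + (W + p)) = -2 + (p + 2047*W) = -2 + p + 2047*W)
√(-458821 + U(-1044, 2128)) = √(-458821 + (-2 - 1044 + 2047*2128)) = √(-458821 + (-2 - 1044 + 4356016)) = √(-458821 + 4354970) = √3896149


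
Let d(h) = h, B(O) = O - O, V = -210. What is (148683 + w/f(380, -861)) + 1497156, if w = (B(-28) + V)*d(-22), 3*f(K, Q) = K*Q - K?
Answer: 26955550449/16378 ≈ 1.6458e+6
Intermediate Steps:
B(O) = 0
f(K, Q) = -K/3 + K*Q/3 (f(K, Q) = (K*Q - K)/3 = (-K + K*Q)/3 = -K/3 + K*Q/3)
w = 4620 (w = (0 - 210)*(-22) = -210*(-22) = 4620)
(148683 + w/f(380, -861)) + 1497156 = (148683 + 4620/(((⅓)*380*(-1 - 861)))) + 1497156 = (148683 + 4620/(((⅓)*380*(-862)))) + 1497156 = (148683 + 4620/(-327560/3)) + 1497156 = (148683 + 4620*(-3/327560)) + 1497156 = (148683 - 693/16378) + 1497156 = 2435129481/16378 + 1497156 = 26955550449/16378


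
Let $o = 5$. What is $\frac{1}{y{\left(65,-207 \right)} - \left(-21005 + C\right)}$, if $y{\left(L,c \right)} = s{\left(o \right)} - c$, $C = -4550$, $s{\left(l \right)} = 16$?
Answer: $\frac{1}{25778} \approx 3.8793 \cdot 10^{-5}$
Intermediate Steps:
$y{\left(L,c \right)} = 16 - c$
$\frac{1}{y{\left(65,-207 \right)} - \left(-21005 + C\right)} = \frac{1}{\left(16 - -207\right) + \left(21005 - -4550\right)} = \frac{1}{\left(16 + 207\right) + \left(21005 + 4550\right)} = \frac{1}{223 + 25555} = \frac{1}{25778}$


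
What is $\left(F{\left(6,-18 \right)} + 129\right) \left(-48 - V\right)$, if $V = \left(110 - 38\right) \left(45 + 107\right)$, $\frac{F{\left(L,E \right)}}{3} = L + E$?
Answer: $-1022256$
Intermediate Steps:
$F{\left(L,E \right)} = 3 E + 3 L$ ($F{\left(L,E \right)} = 3 \left(L + E\right) = 3 \left(E + L\right) = 3 E + 3 L$)
$V = 10944$ ($V = 72 \cdot 152 = 10944$)
$\left(F{\left(6,-18 \right)} + 129\right) \left(-48 - V\right) = \left(\left(3 \left(-18\right) + 3 \cdot 6\right) + 129\right) \left(-48 - 10944\right) = \left(\left(-54 + 18\right) + 129\right) \left(-48 - 10944\right) = \left(-36 + 129\right) \left(-10992\right) = 93 \left(-10992\right) = -1022256$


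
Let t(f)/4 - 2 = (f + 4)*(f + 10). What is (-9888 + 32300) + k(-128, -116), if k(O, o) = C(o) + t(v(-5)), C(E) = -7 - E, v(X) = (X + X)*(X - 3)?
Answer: 52769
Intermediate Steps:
v(X) = 2*X*(-3 + X) (v(X) = (2*X)*(-3 + X) = 2*X*(-3 + X))
t(f) = 8 + 4*(4 + f)*(10 + f) (t(f) = 8 + 4*((f + 4)*(f + 10)) = 8 + 4*((4 + f)*(10 + f)) = 8 + 4*(4 + f)*(10 + f))
k(O, o) = 30241 - o (k(O, o) = (-7 - o) + (168 + 4*(2*(-5)*(-3 - 5))² + 56*(2*(-5)*(-3 - 5))) = (-7 - o) + (168 + 4*(2*(-5)*(-8))² + 56*(2*(-5)*(-8))) = (-7 - o) + (168 + 4*80² + 56*80) = (-7 - o) + (168 + 4*6400 + 4480) = (-7 - o) + (168 + 25600 + 4480) = (-7 - o) + 30248 = 30241 - o)
(-9888 + 32300) + k(-128, -116) = (-9888 + 32300) + (30241 - 1*(-116)) = 22412 + (30241 + 116) = 22412 + 30357 = 52769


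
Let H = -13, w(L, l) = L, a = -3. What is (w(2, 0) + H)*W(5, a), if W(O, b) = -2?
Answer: 22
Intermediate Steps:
(w(2, 0) + H)*W(5, a) = (2 - 13)*(-2) = -11*(-2) = 22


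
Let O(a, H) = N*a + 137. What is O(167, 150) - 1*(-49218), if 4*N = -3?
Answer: 196919/4 ≈ 49230.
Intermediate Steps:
N = -¾ (N = (¼)*(-3) = -¾ ≈ -0.75000)
O(a, H) = 137 - 3*a/4 (O(a, H) = -3*a/4 + 137 = 137 - 3*a/4)
O(167, 150) - 1*(-49218) = (137 - ¾*167) - 1*(-49218) = (137 - 501/4) + 49218 = 47/4 + 49218 = 196919/4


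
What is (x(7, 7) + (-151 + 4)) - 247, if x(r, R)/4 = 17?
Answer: -326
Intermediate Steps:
x(r, R) = 68 (x(r, R) = 4*17 = 68)
(x(7, 7) + (-151 + 4)) - 247 = (68 + (-151 + 4)) - 247 = (68 - 147) - 247 = -79 - 247 = -326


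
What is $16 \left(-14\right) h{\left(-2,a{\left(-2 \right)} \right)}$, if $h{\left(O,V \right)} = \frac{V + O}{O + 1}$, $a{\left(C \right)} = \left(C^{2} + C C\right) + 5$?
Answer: $2464$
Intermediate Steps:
$a{\left(C \right)} = 5 + 2 C^{2}$ ($a{\left(C \right)} = \left(C^{2} + C^{2}\right) + 5 = 2 C^{2} + 5 = 5 + 2 C^{2}$)
$h{\left(O,V \right)} = \frac{O + V}{1 + O}$
$16 \left(-14\right) h{\left(-2,a{\left(-2 \right)} \right)} = 16 \left(-14\right) \frac{-2 + \left(5 + 2 \left(-2\right)^{2}\right)}{1 - 2} = - 224 \frac{-2 + \left(5 + 2 \cdot 4\right)}{-1} = - 224 \left(- (-2 + \left(5 + 8\right))\right) = - 224 \left(- (-2 + 13)\right) = - 224 \left(\left(-1\right) 11\right) = \left(-224\right) \left(-11\right) = 2464$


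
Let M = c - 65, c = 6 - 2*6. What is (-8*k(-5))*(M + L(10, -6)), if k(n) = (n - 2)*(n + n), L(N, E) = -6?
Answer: 43120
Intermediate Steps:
c = -6 (c = 6 - 12 = -6)
k(n) = 2*n*(-2 + n) (k(n) = (-2 + n)*(2*n) = 2*n*(-2 + n))
M = -71 (M = -6 - 65 = -71)
(-8*k(-5))*(M + L(10, -6)) = (-16*(-5)*(-2 - 5))*(-71 - 6) = -16*(-5)*(-7)*(-77) = -8*70*(-77) = -560*(-77) = 43120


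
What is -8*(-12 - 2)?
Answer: 112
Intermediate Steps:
-8*(-12 - 2) = -8*(-14) = 112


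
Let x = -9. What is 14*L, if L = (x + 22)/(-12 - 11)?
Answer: -182/23 ≈ -7.9130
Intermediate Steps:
L = -13/23 (L = (-9 + 22)/(-12 - 11) = 13/(-23) = 13*(-1/23) = -13/23 ≈ -0.56522)
14*L = 14*(-13/23) = -182/23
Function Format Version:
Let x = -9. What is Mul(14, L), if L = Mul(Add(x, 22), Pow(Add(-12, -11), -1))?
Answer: Rational(-182, 23) ≈ -7.9130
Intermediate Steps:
L = Rational(-13, 23) (L = Mul(Add(-9, 22), Pow(Add(-12, -11), -1)) = Mul(13, Pow(-23, -1)) = Mul(13, Rational(-1, 23)) = Rational(-13, 23) ≈ -0.56522)
Mul(14, L) = Mul(14, Rational(-13, 23)) = Rational(-182, 23)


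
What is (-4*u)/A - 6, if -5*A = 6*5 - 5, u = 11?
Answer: 14/5 ≈ 2.8000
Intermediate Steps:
A = -5 (A = -(6*5 - 5)/5 = -(30 - 5)/5 = -⅕*25 = -5)
(-4*u)/A - 6 = (-4*11)/(-5) - 6 = -⅕*(-44) - 6 = 44/5 - 6 = 14/5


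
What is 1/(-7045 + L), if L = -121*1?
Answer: -1/7166 ≈ -0.00013955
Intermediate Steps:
L = -121
1/(-7045 + L) = 1/(-7045 - 121) = 1/(-7166) = -1/7166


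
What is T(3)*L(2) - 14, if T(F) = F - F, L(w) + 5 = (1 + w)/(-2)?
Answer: -14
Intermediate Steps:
L(w) = -11/2 - w/2 (L(w) = -5 + (1 + w)/(-2) = -5 + (1 + w)*(-1/2) = -5 + (-1/2 - w/2) = -11/2 - w/2)
T(F) = 0
T(3)*L(2) - 14 = 0*(-11/2 - 1/2*2) - 14 = 0*(-11/2 - 1) - 14 = 0*(-13/2) - 14 = 0 - 14 = -14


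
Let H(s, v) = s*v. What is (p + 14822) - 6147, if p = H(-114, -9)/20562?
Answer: 29729396/3427 ≈ 8675.0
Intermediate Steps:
p = 171/3427 (p = -114*(-9)/20562 = 1026*(1/20562) = 171/3427 ≈ 0.049898)
(p + 14822) - 6147 = (171/3427 + 14822) - 6147 = 50795165/3427 - 6147 = 29729396/3427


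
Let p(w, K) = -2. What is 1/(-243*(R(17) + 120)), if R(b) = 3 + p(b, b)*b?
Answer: -1/21627 ≈ -4.6238e-5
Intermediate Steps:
R(b) = 3 - 2*b
1/(-243*(R(17) + 120)) = 1/(-243*((3 - 2*17) + 120)) = 1/(-243*((3 - 34) + 120)) = 1/(-243*(-31 + 120)) = 1/(-243*89) = 1/(-21627) = -1/21627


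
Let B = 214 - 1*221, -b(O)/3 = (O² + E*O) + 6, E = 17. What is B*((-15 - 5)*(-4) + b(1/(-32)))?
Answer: -455819/1024 ≈ -445.14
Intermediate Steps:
b(O) = -18 - 51*O - 3*O² (b(O) = -3*((O² + 17*O) + 6) = -3*(6 + O² + 17*O) = -18 - 51*O - 3*O²)
B = -7 (B = 214 - 221 = -7)
B*((-15 - 5)*(-4) + b(1/(-32))) = -7*((-15 - 5)*(-4) + (-18 - 51/(-32) - 3*(1/(-32))²)) = -7*(-20*(-4) + (-18 - 51*(-1/32) - 3*(-1/32)²)) = -7*(80 + (-18 + 51/32 - 3*1/1024)) = -7*(80 + (-18 + 51/32 - 3/1024)) = -7*(80 - 16803/1024) = -7*65117/1024 = -455819/1024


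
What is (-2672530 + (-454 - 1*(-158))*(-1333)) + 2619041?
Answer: 341079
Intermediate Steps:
(-2672530 + (-454 - 1*(-158))*(-1333)) + 2619041 = (-2672530 + (-454 + 158)*(-1333)) + 2619041 = (-2672530 - 296*(-1333)) + 2619041 = (-2672530 + 394568) + 2619041 = -2277962 + 2619041 = 341079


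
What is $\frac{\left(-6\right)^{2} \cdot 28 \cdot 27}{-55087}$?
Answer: $- \frac{27216}{55087} \approx -0.49405$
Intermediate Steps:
$\frac{\left(-6\right)^{2} \cdot 28 \cdot 27}{-55087} = 36 \cdot 28 \cdot 27 \left(- \frac{1}{55087}\right) = 1008 \cdot 27 \left(- \frac{1}{55087}\right) = 27216 \left(- \frac{1}{55087}\right) = - \frac{27216}{55087}$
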